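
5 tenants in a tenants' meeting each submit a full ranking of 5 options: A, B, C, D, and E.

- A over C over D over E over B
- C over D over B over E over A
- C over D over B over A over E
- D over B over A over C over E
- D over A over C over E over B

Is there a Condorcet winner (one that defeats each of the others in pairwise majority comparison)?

No

Head-to-head results (5 voters total):
A vs B: B wins 3–2.
A vs C: A wins 3–2.
A vs D: D wins 4–1.
A vs E: A wins 4–1.
B vs C: C wins 4–1.
B vs D: D wins 5–0.
B vs E: B wins 3–2.
C vs D: C wins 3–2.
C vs E: C wins 5–0.
D vs E: D wins 5–0.
No candidate beats all others: A beats C beats B beats A, a majority cycle.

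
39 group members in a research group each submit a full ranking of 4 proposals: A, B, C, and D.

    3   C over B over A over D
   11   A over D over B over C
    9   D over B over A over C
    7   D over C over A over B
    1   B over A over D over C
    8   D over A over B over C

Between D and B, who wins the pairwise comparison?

D

Ballots ranking D above B: 11+9+7+8 = 35.
Ballots ranking B above D: 3+1 = 4.
D wins the head-to-head, 35–4.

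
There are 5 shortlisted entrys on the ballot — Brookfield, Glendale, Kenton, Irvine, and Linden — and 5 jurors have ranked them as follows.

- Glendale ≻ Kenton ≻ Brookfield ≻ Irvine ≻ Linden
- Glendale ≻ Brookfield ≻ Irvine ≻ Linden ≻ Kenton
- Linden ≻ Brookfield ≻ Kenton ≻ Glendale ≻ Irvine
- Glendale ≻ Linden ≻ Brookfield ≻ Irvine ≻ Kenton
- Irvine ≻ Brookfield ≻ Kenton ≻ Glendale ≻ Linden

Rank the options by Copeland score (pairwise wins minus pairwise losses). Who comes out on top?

Pairwise results:
  Brookfield vs Glendale: Glendale wins 3–2.
  Brookfield vs Kenton: Brookfield wins 4–1.
  Brookfield vs Irvine: Brookfield wins 4–1.
  Brookfield vs Linden: Brookfield wins 3–2.
  Glendale vs Kenton: Glendale wins 3–2.
  Glendale vs Irvine: Glendale wins 4–1.
  Glendale vs Linden: Glendale wins 4–1.
  Kenton vs Irvine: Irvine wins 3–2.
  Kenton vs Linden: Linden wins 3–2.
  Irvine vs Linden: Irvine wins 3–2.
Copeland scores (wins − losses):
  Brookfield: 3 − 1 = 2
  Glendale: 4 − 0 = 4
  Kenton: 0 − 4 = -4
  Irvine: 2 − 2 = 0
  Linden: 1 − 3 = -2
Glendale has the best Copeland score.

Glendale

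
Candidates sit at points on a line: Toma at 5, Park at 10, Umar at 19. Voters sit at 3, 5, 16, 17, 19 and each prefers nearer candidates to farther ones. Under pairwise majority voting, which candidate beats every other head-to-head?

With single-peaked preferences on a line, the Condorcet winner is the candidate closest to the median voter.
The median voter (position 16) is closest to Umar at 19.
Check: Umar vs Park — voters closer to Umar: 3 of 5.

Umar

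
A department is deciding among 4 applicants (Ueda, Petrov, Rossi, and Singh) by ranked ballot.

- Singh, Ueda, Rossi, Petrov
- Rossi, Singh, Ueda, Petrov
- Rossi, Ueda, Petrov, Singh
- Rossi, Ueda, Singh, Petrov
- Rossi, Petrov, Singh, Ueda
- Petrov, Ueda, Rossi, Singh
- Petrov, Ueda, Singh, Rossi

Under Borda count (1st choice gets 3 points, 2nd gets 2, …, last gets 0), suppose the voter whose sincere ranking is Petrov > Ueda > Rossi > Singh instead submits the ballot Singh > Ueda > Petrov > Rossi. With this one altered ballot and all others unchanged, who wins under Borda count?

Rossi

Borda totals with the altered ballot: Ueda 11, Petrov 7, Rossi 13, Singh 11.
The winner is unchanged: still Rossi.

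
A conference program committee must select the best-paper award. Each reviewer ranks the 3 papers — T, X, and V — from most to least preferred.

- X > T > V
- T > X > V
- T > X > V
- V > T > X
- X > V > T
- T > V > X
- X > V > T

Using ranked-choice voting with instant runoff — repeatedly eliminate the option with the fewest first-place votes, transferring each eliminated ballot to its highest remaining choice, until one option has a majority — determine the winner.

T

Round 1: T 3, X 3, V 1. V has the fewest and is eliminated.
Round 2: T 4, X 3. T has a majority.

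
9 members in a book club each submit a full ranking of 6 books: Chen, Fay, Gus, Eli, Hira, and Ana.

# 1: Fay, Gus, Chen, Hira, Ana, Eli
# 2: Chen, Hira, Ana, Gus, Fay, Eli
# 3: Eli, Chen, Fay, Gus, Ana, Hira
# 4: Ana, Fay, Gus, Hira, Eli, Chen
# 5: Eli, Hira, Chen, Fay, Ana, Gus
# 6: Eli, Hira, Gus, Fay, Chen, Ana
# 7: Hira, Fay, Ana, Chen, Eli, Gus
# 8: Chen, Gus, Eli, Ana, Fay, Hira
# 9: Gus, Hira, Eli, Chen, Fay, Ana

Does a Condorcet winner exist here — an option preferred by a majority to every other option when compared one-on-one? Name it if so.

Head-to-head results (9 voters total):
Chen vs Fay: Chen wins 5–4.
Chen vs Gus: Chen wins 5–4.
Chen vs Eli: Eli wins 5–4.
Chen vs Hira: Hira wins 5–4.
Chen vs Ana: Chen wins 7–2.
Fay vs Gus: Fay wins 5–4.
Fay vs Eli: Eli wins 5–4.
Fay vs Hira: Hira wins 5–4.
Fay vs Ana: Fay wins 6–3.
Gus vs Eli: Gus wins 5–4.
Gus vs Hira: Gus wins 5–4.
Gus vs Ana: Gus wins 5–4.
Eli vs Hira: Hira wins 5–4.
Eli vs Ana: Eli wins 5–4.
Hira vs Ana: Hira wins 6–3.
No candidate beats all others: Chen beats Gus beats Eli beats Chen, a majority cycle.

No Condorcet winner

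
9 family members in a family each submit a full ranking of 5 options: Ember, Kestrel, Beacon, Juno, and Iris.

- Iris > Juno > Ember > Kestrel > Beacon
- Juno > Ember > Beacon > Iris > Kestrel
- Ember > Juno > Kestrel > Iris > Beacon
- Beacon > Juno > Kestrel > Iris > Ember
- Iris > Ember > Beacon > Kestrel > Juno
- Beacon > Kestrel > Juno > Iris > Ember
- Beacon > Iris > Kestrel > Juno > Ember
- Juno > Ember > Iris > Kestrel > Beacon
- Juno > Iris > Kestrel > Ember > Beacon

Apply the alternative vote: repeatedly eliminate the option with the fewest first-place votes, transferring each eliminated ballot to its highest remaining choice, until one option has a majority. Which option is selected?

Round 1: Beacon 3, Juno 3, Iris 2, Ember 1, Kestrel 0. Kestrel has the fewest and is eliminated.
Round 2: Beacon 3, Juno 3, Iris 2, Ember 1. Ember has the fewest and is eliminated.
Round 3: Juno 4, Beacon 3, Iris 2. Iris has the fewest and is eliminated.
Round 4: Juno 5, Beacon 4. Juno has a majority.

Juno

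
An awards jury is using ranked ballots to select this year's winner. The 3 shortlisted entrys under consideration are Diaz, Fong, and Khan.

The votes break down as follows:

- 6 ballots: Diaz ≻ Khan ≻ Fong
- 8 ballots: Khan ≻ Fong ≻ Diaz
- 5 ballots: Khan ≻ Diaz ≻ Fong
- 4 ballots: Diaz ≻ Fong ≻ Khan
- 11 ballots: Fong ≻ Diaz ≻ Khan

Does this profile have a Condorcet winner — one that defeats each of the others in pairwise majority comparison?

No

Head-to-head results (34 voters total):
Diaz vs Fong: Fong wins 19–15.
Diaz vs Khan: Diaz wins 21–13.
Fong vs Khan: Khan wins 19–15.
No candidate beats all others: Diaz beats Khan beats Fong beats Diaz, a majority cycle.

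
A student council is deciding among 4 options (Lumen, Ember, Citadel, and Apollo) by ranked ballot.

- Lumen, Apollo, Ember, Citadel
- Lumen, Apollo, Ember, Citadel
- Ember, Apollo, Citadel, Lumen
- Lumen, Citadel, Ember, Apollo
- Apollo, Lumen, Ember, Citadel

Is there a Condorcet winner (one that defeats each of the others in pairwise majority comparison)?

Yes

Head-to-head results (5 voters total):
Lumen vs Ember: Lumen wins 4–1.
Lumen vs Citadel: Lumen wins 4–1.
Lumen vs Apollo: Lumen wins 3–2.
Ember vs Citadel: Ember wins 4–1.
Ember vs Apollo: Apollo wins 3–2.
Citadel vs Apollo: Apollo wins 4–1.
Lumen beats each rival — Ember (4–1), Citadel (4–1), Apollo (3–2) — so Lumen is the Condorcet winner.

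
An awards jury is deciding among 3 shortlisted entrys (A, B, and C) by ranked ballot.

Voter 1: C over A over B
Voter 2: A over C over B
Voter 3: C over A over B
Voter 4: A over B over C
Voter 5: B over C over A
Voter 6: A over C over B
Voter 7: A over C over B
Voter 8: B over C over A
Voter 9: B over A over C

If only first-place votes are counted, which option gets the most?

A

First-place vote totals:
  A: 4
  B: 3
  C: 2
A has the most first-place votes.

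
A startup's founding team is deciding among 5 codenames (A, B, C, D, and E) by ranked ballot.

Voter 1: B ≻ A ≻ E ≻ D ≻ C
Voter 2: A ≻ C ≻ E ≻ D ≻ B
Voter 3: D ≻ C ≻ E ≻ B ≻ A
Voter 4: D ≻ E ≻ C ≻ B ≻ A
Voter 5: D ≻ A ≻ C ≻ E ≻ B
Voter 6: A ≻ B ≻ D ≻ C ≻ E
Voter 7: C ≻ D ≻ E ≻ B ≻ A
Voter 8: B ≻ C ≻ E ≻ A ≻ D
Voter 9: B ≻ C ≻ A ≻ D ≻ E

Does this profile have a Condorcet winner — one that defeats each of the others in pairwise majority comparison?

Head-to-head results (9 voters total):
A vs B: B wins 6–3.
A vs C: C wins 5–4.
A vs D: A wins 5–4.
A vs E: A wins 5–4.
B vs C: C wins 5–4.
B vs D: D wins 5–4.
B vs E: E wins 5–4.
C vs D: D wins 5–4.
C vs E: C wins 7–2.
D vs E: D wins 6–3.
No candidate beats all others: A beats D beats B beats A, a majority cycle.

No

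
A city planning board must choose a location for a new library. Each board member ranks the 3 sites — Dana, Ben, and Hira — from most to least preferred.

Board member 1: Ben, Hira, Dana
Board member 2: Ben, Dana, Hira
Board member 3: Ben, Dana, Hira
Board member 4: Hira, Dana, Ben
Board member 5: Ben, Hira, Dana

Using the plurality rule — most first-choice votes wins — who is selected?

Ben

First-place vote totals:
  Dana: 0
  Ben: 4
  Hira: 1
Ben has the most first-place votes.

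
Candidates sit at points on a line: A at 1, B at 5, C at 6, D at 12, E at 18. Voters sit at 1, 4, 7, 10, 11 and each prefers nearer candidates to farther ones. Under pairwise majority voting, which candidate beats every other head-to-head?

With single-peaked preferences on a line, the Condorcet winner is the candidate closest to the median voter.
The median voter (position 7) is closest to C at 6.
Check: C vs B — voters closer to C: 3 of 5.

C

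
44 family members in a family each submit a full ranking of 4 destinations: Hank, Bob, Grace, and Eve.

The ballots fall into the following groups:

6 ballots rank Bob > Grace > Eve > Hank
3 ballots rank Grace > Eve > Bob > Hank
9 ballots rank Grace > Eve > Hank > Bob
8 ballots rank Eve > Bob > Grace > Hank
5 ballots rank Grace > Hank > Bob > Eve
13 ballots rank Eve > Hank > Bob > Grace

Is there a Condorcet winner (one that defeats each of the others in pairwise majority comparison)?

No

Head-to-head results (44 voters total):
Hank vs Bob: Hank wins 27–17.
Hank vs Grace: Grace wins 31–13.
Hank vs Eve: Eve wins 39–5.
Bob vs Grace: Bob wins 27–17.
Bob vs Eve: Eve wins 33–11.
Grace vs Eve: Grace wins 23–21.
No candidate beats all others: Hank beats Bob beats Grace beats Hank, a majority cycle.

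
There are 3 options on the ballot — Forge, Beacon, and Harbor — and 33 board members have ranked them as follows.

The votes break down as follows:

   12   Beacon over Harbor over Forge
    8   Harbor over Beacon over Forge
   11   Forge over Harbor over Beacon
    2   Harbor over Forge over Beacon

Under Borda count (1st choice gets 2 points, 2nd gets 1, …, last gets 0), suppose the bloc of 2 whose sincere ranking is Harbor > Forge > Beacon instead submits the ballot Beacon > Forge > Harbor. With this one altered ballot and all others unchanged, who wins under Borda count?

Borda totals with the altered ballot: Forge 24, Beacon 36, Harbor 39.
The winner is unchanged: still Harbor.

Harbor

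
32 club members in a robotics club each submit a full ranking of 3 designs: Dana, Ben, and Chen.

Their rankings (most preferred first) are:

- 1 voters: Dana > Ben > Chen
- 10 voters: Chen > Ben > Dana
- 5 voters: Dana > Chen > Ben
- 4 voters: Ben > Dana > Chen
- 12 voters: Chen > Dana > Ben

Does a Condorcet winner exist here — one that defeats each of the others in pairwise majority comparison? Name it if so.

Chen

Head-to-head results (32 voters total):
Dana vs Ben: Dana wins 18–14.
Dana vs Chen: Chen wins 22–10.
Ben vs Chen: Chen wins 27–5.
Chen beats each rival — Dana (22–10), Ben (27–5) — so Chen is the Condorcet winner.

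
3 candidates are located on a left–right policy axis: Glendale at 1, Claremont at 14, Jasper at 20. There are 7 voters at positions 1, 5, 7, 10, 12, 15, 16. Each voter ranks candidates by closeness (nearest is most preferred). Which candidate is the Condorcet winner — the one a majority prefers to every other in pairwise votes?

Claremont

With single-peaked preferences on a line, the Condorcet winner is the candidate closest to the median voter.
The median voter (position 10) is closest to Claremont at 14.
Check: Claremont vs Jasper — voters closer to Claremont: 7 of 7.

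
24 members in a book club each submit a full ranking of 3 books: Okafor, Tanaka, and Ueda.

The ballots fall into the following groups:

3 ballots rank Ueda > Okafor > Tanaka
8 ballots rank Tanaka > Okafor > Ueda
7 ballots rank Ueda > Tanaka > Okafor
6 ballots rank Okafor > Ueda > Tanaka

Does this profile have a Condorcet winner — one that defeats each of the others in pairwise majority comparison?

Head-to-head results (24 voters total):
Okafor vs Tanaka: Tanaka wins 15–9.
Okafor vs Ueda: Okafor wins 14–10.
Tanaka vs Ueda: Ueda wins 16–8.
No candidate beats all others: Okafor beats Ueda beats Tanaka beats Okafor, a majority cycle.

No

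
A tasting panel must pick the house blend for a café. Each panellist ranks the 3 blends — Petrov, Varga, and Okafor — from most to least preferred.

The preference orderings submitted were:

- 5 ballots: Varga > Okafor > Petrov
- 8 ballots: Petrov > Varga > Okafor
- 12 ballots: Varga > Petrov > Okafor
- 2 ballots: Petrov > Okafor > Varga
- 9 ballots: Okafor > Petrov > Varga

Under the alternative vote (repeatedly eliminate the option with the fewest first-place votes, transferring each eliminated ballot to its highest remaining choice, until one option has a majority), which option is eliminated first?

Okafor

Round 1: Varga 17, Petrov 10, Okafor 9. Okafor has the fewest and is eliminated.
Round 2: Petrov 19, Varga 17. Petrov has a majority.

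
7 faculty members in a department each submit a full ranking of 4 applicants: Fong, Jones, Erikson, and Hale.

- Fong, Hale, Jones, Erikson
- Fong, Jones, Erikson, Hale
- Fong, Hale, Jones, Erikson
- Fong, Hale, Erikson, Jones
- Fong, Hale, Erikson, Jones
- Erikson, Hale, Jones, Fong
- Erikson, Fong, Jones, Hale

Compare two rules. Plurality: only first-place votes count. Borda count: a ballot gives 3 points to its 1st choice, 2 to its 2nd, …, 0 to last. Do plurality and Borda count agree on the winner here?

Yes

Plurality first-place counts: Fong 5, Jones 0, Erikson 2, Hale 0 → Fong.
Borda totals: Fong 17, Jones 6, Erikson 9, Hale 10 → Fong.
The two rules agree on Fong.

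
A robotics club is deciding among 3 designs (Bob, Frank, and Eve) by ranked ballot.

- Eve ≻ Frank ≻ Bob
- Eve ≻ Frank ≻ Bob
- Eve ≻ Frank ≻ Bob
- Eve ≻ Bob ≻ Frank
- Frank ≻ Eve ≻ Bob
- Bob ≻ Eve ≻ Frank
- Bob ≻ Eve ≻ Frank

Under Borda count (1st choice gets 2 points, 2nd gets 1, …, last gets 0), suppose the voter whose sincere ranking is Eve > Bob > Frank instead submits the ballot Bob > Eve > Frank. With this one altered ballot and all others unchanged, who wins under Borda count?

Borda totals with the altered ballot: Bob 6, Frank 5, Eve 10.
The winner is unchanged: still Eve.

Eve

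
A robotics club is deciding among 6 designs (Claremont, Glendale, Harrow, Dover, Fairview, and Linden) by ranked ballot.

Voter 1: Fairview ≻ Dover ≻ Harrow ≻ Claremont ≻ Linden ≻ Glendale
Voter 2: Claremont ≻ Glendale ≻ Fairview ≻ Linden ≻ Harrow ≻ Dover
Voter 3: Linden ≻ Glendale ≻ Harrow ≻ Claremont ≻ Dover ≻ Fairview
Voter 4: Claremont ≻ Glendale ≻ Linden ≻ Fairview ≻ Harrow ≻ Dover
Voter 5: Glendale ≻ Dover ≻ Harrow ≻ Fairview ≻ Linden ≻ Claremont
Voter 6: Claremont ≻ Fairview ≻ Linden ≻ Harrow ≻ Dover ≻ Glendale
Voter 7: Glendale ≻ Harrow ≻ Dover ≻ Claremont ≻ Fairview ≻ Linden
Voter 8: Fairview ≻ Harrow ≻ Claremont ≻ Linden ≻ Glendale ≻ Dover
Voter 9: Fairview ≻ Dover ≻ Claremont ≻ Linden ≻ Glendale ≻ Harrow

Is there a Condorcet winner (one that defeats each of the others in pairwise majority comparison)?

Head-to-head results (9 voters total):
Claremont vs Glendale: Claremont wins 6–3.
Claremont vs Harrow: Harrow wins 5–4.
Claremont vs Dover: Claremont wins 5–4.
Claremont vs Fairview: Claremont wins 5–4.
Claremont vs Linden: Claremont wins 7–2.
Glendale vs Harrow: Glendale wins 6–3.
Glendale vs Dover: Glendale wins 6–3.
Glendale vs Fairview: Glendale wins 5–4.
Glendale vs Linden: Linden wins 5–4.
Harrow vs Dover: Harrow wins 6–3.
Harrow vs Fairview: Fairview wins 6–3.
Harrow vs Linden: Linden wins 5–4.
Dover vs Fairview: Fairview wins 6–3.
Dover vs Linden: Linden wins 5–4.
Fairview vs Linden: Fairview wins 7–2.
No candidate beats all others: Claremont beats Glendale beats Harrow beats Claremont, a majority cycle.

No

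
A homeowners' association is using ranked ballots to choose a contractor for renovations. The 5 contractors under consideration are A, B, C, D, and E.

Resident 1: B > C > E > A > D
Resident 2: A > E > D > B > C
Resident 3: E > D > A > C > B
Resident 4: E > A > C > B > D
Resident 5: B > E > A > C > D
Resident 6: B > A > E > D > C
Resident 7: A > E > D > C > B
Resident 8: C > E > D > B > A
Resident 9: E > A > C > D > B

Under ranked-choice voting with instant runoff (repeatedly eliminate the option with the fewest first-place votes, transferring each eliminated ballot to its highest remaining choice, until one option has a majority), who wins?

Round 1: B 3, E 3, A 2, C 1, D 0. D has the fewest and is eliminated.
Round 2: B 3, E 3, A 2, C 1. C has the fewest and is eliminated.
Round 3: E 4, B 3, A 2. A has the fewest and is eliminated.
Round 4: E 6, B 3. E has a majority.

E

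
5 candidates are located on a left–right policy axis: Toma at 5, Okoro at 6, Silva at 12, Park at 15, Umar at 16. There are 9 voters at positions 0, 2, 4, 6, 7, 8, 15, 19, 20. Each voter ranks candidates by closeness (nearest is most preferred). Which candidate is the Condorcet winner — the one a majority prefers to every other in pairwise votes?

Okoro

With single-peaked preferences on a line, the Condorcet winner is the candidate closest to the median voter.
The median voter (position 7) is closest to Okoro at 6.
Check: Okoro vs Toma — voters closer to Okoro: 6 of 9.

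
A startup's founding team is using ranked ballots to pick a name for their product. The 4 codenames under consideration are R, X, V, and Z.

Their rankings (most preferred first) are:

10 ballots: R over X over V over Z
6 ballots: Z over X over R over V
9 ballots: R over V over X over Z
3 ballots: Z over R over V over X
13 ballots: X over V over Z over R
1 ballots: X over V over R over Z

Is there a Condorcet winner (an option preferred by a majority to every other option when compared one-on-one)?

No

Head-to-head results (42 voters total):
R vs X: R wins 22–20.
R vs V: R wins 28–14.
R vs Z: Z wins 22–20.
X vs V: X wins 30–12.
X vs Z: X wins 33–9.
V vs Z: V wins 33–9.
No candidate beats all others: R beats X beats Z beats R, a majority cycle.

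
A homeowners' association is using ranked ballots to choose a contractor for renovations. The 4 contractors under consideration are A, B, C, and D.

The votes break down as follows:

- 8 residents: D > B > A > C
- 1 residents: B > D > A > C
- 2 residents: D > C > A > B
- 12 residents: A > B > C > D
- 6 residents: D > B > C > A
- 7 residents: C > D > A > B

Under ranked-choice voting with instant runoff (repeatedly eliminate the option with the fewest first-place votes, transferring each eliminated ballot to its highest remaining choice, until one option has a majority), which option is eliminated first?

Round 1: D 16, A 12, C 7, B 1. B has the fewest and is eliminated.
Round 2: D 17, A 12, C 7. C has the fewest and is eliminated.
Round 3: D 24, A 12. D has a majority.

B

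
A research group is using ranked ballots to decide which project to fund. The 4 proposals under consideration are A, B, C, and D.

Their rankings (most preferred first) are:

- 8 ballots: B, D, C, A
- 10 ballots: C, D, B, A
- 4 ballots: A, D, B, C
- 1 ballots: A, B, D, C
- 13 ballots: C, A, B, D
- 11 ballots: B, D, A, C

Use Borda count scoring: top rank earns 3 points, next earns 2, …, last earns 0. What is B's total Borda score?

86

Borda scores:
  A: 8·0 + 10·0 + 4·3 + 3 + 13·2 + 11·1 = 52
  B: 8·3 + 10·1 + 4·1 + 2 + 13·1 + 11·3 = 86
  C: 8·1 + 10·3 + 4·0 + 0 + 13·3 + 11·0 = 77
  D: 8·2 + 10·2 + 4·2 + 1 + 13·0 + 11·2 = 67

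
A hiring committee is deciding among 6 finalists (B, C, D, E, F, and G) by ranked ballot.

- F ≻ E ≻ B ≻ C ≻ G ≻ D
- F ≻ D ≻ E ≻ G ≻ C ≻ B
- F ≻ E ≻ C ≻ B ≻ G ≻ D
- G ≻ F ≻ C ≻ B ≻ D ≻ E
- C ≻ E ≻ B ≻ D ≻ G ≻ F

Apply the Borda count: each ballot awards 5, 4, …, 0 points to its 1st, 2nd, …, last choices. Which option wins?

F

Borda scores:
  B: 3 + 0 + 2 + 2 + 3 = 10
  C: 2 + 1 + 3 + 3 + 5 = 14
  D: 0 + 4 + 0 + 1 + 2 = 7
  E: 4 + 3 + 4 + 0 + 4 = 15
  F: 5 + 5 + 5 + 4 + 0 = 19
  G: 1 + 2 + 1 + 5 + 1 = 10
F has the highest total.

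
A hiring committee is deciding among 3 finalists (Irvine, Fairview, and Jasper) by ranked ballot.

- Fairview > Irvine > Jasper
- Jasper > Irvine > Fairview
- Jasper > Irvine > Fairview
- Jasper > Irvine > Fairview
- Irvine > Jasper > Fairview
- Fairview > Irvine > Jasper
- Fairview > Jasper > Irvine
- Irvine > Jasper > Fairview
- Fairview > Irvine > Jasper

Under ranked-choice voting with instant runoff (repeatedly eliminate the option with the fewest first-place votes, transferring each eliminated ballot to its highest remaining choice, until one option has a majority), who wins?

Round 1: Fairview 4, Jasper 3, Irvine 2. Irvine has the fewest and is eliminated.
Round 2: Jasper 5, Fairview 4. Jasper has a majority.

Jasper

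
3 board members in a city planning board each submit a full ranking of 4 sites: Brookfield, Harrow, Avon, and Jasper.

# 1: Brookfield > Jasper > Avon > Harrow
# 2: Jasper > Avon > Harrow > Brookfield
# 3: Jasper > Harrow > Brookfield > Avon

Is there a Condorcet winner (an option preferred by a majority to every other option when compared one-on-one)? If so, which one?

Head-to-head results (3 voters total):
Brookfield vs Harrow: Harrow wins 2–1.
Brookfield vs Avon: Brookfield wins 2–1.
Brookfield vs Jasper: Jasper wins 2–1.
Harrow vs Avon: Avon wins 2–1.
Harrow vs Jasper: Jasper wins 3–0.
Avon vs Jasper: Jasper wins 3–0.
Jasper beats each rival — Brookfield (2–1), Harrow (3–0), Avon (3–0) — so Jasper is the Condorcet winner.

Jasper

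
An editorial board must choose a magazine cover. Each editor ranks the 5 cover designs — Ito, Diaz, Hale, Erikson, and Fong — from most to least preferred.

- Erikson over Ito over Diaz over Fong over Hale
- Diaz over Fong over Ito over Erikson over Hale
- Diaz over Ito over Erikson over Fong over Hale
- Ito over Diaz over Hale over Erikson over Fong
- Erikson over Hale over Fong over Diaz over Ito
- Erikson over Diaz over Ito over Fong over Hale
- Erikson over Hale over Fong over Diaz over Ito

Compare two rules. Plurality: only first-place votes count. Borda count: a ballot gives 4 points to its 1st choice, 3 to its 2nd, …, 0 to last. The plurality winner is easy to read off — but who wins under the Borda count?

Plurality first-place counts: Ito 1, Diaz 2, Hale 0, Erikson 4, Fong 0 → Erikson.
Borda totals: Ito 14, Diaz 18, Hale 8, Erikson 20, Fong 10 → Erikson.

Erikson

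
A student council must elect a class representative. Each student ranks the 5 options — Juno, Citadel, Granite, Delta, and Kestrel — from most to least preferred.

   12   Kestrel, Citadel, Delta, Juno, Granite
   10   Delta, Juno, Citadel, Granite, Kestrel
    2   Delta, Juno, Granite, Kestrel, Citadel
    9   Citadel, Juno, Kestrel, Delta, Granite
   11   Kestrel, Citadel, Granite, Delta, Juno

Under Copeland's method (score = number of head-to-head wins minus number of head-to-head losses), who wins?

Kestrel

Pairwise results:
  Juno vs Citadel: Citadel wins 32–12.
  Juno vs Granite: Juno wins 33–11.
  Juno vs Delta: Delta wins 35–9.
  Juno vs Kestrel: Kestrel wins 23–21.
  Citadel vs Granite: Citadel wins 42–2.
  Citadel vs Delta: Citadel wins 32–12.
  Citadel vs Kestrel: Kestrel wins 25–19.
  Granite vs Delta: Delta wins 33–11.
  Granite vs Kestrel: Kestrel wins 32–12.
  Delta vs Kestrel: Kestrel wins 32–12.
Copeland scores (wins − losses):
  Juno: 1 − 3 = -2
  Citadel: 3 − 1 = 2
  Granite: 0 − 4 = -4
  Delta: 2 − 2 = 0
  Kestrel: 4 − 0 = 4
Kestrel has the best Copeland score.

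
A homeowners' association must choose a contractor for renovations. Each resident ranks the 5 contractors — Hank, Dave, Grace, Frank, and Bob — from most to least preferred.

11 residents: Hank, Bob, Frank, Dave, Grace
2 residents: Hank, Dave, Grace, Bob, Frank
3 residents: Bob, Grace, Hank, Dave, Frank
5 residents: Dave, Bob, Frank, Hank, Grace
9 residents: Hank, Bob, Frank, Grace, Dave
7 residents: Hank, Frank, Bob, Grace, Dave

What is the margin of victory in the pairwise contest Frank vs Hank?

Ballots ranking Frank above Hank: 5.
Ballots ranking Hank above Frank: 11+2+3+9+7 = 32.
Hank wins 32–5, a margin of 27.

27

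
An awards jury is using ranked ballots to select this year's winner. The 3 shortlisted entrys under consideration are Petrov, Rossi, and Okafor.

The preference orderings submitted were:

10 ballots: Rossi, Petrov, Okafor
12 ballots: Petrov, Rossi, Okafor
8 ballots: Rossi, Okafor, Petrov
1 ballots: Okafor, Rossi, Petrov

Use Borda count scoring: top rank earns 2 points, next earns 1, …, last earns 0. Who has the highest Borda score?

Borda scores:
  Petrov: 10·1 + 12·2 + 8·0 + 0 = 34
  Rossi: 10·2 + 12·1 + 8·2 + 1 = 49
  Okafor: 10·0 + 12·0 + 8·1 + 2 = 10
Rossi has the highest total.

Rossi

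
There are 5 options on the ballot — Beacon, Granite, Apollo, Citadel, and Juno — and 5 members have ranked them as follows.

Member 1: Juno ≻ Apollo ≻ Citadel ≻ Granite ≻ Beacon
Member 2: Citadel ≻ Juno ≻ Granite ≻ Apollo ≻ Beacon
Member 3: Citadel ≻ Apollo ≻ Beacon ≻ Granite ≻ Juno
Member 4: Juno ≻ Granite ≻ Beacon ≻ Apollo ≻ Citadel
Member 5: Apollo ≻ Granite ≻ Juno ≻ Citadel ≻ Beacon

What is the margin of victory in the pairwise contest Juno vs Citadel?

Ballots ranking Juno above Citadel: 3.
Ballots ranking Citadel above Juno: 2.
Juno wins 3–2, a margin of 1.

1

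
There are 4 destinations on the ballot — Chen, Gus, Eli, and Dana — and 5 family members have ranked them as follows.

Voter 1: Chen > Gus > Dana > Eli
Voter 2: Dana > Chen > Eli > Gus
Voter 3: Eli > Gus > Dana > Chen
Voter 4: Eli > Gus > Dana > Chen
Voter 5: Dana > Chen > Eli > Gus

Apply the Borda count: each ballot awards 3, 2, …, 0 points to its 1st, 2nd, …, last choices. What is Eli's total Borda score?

Borda scores:
  Chen: 3 + 2 + 0 + 0 + 2 = 7
  Gus: 2 + 0 + 2 + 2 + 0 = 6
  Eli: 0 + 1 + 3 + 3 + 1 = 8
  Dana: 1 + 3 + 1 + 1 + 3 = 9

8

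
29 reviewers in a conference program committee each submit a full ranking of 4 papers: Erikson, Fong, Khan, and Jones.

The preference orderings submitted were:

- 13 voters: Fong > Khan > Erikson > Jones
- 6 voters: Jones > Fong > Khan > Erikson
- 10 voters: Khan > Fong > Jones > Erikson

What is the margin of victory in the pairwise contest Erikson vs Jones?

Ballots ranking Erikson above Jones: 13.
Ballots ranking Jones above Erikson: 6+10 = 16.
Jones wins 16–13, a margin of 3.

3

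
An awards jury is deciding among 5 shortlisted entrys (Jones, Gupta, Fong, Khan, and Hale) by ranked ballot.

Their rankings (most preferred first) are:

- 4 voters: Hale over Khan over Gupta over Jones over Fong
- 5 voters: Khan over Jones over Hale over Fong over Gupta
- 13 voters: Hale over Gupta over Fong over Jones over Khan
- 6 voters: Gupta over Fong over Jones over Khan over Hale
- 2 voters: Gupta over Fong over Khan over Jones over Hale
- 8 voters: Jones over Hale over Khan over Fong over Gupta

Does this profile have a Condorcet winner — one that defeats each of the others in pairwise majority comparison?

No

Head-to-head results (38 voters total):
Jones vs Gupta: Gupta wins 25–13.
Jones vs Fong: Fong wins 21–17.
Jones vs Khan: Jones wins 27–11.
Jones vs Hale: Jones wins 21–17.
Gupta vs Fong: Gupta wins 25–13.
Gupta vs Khan: Gupta wins 21–17.
Gupta vs Hale: Hale wins 30–8.
Fong vs Khan: Fong wins 21–17.
Fong vs Hale: Hale wins 30–8.
Khan vs Hale: Hale wins 25–13.
No candidate beats all others: Jones beats Hale beats Gupta beats Jones, a majority cycle.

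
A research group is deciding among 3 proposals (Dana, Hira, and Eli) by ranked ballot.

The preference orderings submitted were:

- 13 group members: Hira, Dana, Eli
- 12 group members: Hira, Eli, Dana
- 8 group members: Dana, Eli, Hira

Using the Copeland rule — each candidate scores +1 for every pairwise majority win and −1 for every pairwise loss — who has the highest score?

Hira

Pairwise results:
  Dana vs Hira: Hira wins 25–8.
  Dana vs Eli: Dana wins 21–12.
  Hira vs Eli: Hira wins 25–8.
Copeland scores (wins − losses):
  Dana: 1 − 1 = 0
  Hira: 2 − 0 = 2
  Eli: 0 − 2 = -2
Hira has the best Copeland score.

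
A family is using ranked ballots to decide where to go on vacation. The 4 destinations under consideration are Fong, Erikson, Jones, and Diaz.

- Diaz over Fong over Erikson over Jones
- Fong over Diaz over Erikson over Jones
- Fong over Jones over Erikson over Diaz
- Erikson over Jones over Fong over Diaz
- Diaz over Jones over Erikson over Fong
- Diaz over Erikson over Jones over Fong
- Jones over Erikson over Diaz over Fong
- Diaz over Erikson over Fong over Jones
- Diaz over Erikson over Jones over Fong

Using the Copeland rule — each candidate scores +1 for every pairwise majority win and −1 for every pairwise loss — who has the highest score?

Diaz

Pairwise results:
  Fong vs Erikson: Erikson wins 6–3.
  Fong vs Jones: Jones wins 5–4.
  Fong vs Diaz: Diaz wins 6–3.
  Erikson vs Jones: Erikson wins 6–3.
  Erikson vs Diaz: Diaz wins 6–3.
  Jones vs Diaz: Diaz wins 6–3.
Copeland scores (wins − losses):
  Fong: 0 − 3 = -3
  Erikson: 2 − 1 = 1
  Jones: 1 − 2 = -1
  Diaz: 3 − 0 = 3
Diaz has the best Copeland score.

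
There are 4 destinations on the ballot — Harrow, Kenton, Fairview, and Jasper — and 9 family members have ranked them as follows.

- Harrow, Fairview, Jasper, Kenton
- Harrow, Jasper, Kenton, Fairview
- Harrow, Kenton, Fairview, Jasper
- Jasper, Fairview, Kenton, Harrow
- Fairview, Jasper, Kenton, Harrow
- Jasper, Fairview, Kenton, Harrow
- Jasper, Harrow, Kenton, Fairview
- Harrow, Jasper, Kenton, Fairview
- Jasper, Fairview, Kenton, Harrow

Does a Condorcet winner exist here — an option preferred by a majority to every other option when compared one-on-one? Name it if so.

Jasper

Head-to-head results (9 voters total):
Harrow vs Kenton: Harrow wins 5–4.
Harrow vs Fairview: Harrow wins 5–4.
Harrow vs Jasper: Jasper wins 5–4.
Kenton vs Fairview: Fairview wins 5–4.
Kenton vs Jasper: Jasper wins 8–1.
Fairview vs Jasper: Jasper wins 6–3.
Jasper beats each rival — Harrow (5–4), Kenton (8–1), Fairview (6–3) — so Jasper is the Condorcet winner.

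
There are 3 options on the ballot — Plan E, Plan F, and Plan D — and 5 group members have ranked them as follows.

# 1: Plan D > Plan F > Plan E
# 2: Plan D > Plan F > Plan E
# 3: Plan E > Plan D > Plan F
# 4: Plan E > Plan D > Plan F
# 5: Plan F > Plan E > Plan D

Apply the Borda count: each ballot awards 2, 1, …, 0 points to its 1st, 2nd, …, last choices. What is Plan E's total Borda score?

Borda scores:
  Plan E: 0 + 0 + 2 + 2 + 1 = 5
  Plan F: 1 + 1 + 0 + 0 + 2 = 4
  Plan D: 2 + 2 + 1 + 1 + 0 = 6

5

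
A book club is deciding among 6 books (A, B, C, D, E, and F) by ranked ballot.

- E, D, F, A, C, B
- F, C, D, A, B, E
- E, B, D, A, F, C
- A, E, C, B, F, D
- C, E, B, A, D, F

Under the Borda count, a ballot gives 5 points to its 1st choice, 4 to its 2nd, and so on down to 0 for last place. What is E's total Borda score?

Borda scores:
  A: 2 + 2 + 2 + 5 + 2 = 13
  B: 0 + 1 + 4 + 2 + 3 = 10
  C: 1 + 4 + 0 + 3 + 5 = 13
  D: 4 + 3 + 3 + 0 + 1 = 11
  E: 5 + 0 + 5 + 4 + 4 = 18
  F: 3 + 5 + 1 + 1 + 0 = 10

18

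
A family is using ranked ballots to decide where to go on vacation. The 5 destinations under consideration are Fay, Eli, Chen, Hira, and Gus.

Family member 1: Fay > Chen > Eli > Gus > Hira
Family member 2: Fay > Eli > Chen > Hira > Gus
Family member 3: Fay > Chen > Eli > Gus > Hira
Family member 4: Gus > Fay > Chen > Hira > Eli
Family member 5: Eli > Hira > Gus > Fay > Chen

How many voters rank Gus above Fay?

Ballots ranking Gus above Fay: 2.
Ballots ranking Fay above Gus: 3.
So 2 of 5 voters prefer Gus to Fay.

2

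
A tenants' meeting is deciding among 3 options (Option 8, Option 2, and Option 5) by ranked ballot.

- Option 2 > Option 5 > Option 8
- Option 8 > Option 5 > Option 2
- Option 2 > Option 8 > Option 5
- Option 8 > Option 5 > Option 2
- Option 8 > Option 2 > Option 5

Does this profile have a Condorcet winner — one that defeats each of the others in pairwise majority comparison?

Head-to-head results (5 voters total):
Option 8 vs Option 2: Option 8 wins 3–2.
Option 8 vs Option 5: Option 8 wins 4–1.
Option 2 vs Option 5: Option 2 wins 3–2.
Option 8 beats each rival — Option 2 (3–2), Option 5 (4–1) — so Option 8 is the Condorcet winner.

Yes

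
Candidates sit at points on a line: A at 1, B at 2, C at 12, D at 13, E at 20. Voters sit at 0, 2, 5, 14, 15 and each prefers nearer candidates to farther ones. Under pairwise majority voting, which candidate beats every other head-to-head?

With single-peaked preferences on a line, the Condorcet winner is the candidate closest to the median voter.
The median voter (position 5) is closest to B at 2.
Check: B vs C — voters closer to B: 3 of 5.

B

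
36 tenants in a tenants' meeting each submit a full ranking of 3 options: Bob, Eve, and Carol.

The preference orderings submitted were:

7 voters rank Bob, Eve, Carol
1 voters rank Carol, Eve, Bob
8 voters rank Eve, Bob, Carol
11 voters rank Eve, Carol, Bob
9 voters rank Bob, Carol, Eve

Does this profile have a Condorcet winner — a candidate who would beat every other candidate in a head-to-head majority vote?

Yes

Head-to-head results (36 voters total):
Bob vs Eve: Eve wins 20–16.
Bob vs Carol: Bob wins 24–12.
Eve vs Carol: Eve wins 26–10.
Eve beats each rival — Bob (20–16), Carol (26–10) — so Eve is the Condorcet winner.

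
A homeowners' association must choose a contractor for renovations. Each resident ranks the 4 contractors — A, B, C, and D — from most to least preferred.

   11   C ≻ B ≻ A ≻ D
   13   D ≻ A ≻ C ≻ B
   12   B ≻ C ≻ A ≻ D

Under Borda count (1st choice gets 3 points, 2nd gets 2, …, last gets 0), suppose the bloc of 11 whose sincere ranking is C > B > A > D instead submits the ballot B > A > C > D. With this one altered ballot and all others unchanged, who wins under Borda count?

B

Borda totals with the altered ballot: A 60, B 69, C 48, D 39.
The switch changes the winner from C to B.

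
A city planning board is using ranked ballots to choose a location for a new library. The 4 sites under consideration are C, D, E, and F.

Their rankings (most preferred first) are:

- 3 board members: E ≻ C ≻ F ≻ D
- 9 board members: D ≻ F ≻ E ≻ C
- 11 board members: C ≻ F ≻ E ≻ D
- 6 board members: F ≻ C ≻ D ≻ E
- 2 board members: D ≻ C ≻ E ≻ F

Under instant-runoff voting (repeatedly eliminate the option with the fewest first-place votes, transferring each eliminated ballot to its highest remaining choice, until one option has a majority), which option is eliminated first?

Round 1: C 11, D 11, F 6, E 3. E has the fewest and is eliminated.
Round 2: C 14, D 11, F 6. F has the fewest and is eliminated.
Round 3: C 20, D 11. C has a majority.

E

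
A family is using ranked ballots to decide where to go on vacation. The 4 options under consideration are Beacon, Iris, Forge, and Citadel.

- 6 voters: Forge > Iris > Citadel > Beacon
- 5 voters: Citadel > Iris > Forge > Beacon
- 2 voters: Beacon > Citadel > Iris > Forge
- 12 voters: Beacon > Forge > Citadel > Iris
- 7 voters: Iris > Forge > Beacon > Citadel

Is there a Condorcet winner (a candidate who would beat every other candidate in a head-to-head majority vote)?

Yes

Head-to-head results (32 voters total):
Beacon vs Iris: Iris wins 18–14.
Beacon vs Forge: Forge wins 18–14.
Beacon vs Citadel: Beacon wins 21–11.
Iris vs Forge: Forge wins 18–14.
Iris vs Citadel: Citadel wins 19–13.
Forge vs Citadel: Forge wins 25–7.
Forge beats each rival — Beacon (18–14), Iris (18–14), Citadel (25–7) — so Forge is the Condorcet winner.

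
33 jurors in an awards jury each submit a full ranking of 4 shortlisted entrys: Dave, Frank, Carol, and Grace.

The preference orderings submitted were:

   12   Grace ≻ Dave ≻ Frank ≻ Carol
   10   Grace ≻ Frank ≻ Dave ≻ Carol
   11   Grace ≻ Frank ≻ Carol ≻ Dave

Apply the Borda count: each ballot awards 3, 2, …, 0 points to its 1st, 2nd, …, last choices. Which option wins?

Borda scores:
  Dave: 12·2 + 10·1 + 11·0 = 34
  Frank: 12·1 + 10·2 + 11·2 = 54
  Carol: 12·0 + 10·0 + 11·1 = 11
  Grace: 12·3 + 10·3 + 11·3 = 99
Grace has the highest total.

Grace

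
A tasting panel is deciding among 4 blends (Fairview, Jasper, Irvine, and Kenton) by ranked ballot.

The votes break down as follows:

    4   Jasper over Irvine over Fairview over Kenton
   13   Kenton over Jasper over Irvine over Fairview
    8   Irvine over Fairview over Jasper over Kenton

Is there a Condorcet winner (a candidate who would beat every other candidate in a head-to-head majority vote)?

Yes

Head-to-head results (25 voters total):
Fairview vs Jasper: Jasper wins 17–8.
Fairview vs Irvine: Irvine wins 25–0.
Fairview vs Kenton: Kenton wins 13–12.
Jasper vs Irvine: Jasper wins 17–8.
Jasper vs Kenton: Kenton wins 13–12.
Irvine vs Kenton: Kenton wins 13–12.
Kenton beats each rival — Fairview (13–12), Jasper (13–12), Irvine (13–12) — so Kenton is the Condorcet winner.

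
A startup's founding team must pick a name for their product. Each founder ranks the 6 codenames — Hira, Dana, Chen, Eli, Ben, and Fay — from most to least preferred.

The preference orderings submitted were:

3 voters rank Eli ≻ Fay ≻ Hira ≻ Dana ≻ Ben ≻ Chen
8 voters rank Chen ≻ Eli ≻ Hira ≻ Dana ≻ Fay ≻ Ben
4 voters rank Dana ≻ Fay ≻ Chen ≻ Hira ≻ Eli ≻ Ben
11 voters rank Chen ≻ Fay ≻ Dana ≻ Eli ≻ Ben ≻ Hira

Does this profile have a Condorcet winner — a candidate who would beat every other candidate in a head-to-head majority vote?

Head-to-head results (26 voters total):
Hira vs Dana: Dana wins 15–11.
Hira vs Chen: Chen wins 23–3.
Hira vs Eli: Eli wins 22–4.
Hira vs Ben: Hira wins 15–11.
Hira vs Fay: Fay wins 18–8.
Dana vs Chen: Chen wins 19–7.
Dana vs Eli: Dana wins 15–11.
Dana vs Ben: Dana wins 26–0.
Dana vs Fay: Fay wins 14–12.
Chen vs Eli: Chen wins 23–3.
Chen vs Ben: Chen wins 23–3.
Chen vs Fay: Chen wins 19–7.
Eli vs Ben: Eli wins 26–0.
Eli vs Fay: Fay wins 15–11.
Ben vs Fay: Fay wins 26–0.
Chen beats each rival — Hira (23–3), Dana (19–7), Eli (23–3), Ben (23–3), Fay (19–7) — so Chen is the Condorcet winner.

Yes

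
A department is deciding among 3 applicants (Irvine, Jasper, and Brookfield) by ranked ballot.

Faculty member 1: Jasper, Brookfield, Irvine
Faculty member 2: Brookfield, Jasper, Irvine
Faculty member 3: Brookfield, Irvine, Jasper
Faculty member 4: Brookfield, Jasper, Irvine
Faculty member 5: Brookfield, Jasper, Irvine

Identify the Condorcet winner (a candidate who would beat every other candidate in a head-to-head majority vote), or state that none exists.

Brookfield

Head-to-head results (5 voters total):
Irvine vs Jasper: Jasper wins 4–1.
Irvine vs Brookfield: Brookfield wins 5–0.
Jasper vs Brookfield: Brookfield wins 4–1.
Brookfield beats each rival — Irvine (5–0), Jasper (4–1) — so Brookfield is the Condorcet winner.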